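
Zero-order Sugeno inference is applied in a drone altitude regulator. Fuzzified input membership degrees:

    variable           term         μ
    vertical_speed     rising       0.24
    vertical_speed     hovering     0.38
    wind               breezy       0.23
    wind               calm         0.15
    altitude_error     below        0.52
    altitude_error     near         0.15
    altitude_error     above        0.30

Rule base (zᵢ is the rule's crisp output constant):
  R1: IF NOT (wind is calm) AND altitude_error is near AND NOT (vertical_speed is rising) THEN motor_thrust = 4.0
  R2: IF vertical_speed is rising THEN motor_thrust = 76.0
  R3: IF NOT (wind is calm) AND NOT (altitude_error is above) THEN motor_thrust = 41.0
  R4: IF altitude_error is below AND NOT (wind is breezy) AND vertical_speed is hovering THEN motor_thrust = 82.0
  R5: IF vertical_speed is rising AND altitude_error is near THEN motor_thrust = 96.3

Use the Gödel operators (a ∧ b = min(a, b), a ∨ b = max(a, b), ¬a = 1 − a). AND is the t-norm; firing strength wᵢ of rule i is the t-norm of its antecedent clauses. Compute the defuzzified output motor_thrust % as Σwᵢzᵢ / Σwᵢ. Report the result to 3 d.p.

57.497

R1 (z=4.0): ¬calm=1−0.15=0.85, near=0.15, ¬rising=1−0.24=0.76; AND[min(a, b)] → w = 0.15
R2 (z=76.0): rising=0.24 → w = 0.24
R3 (z=41.0): ¬calm=1−0.15=0.85, ¬above=1−0.30=0.70; AND[min(a, b)] → w = 0.70
R4 (z=82.0): below=0.52, ¬breezy=1−0.23=0.77, hovering=0.38; AND[min(a, b)] → w = 0.38
R5 (z=96.3): rising=0.24, near=0.15; AND[min(a, b)] → w = 0.15
Weighted average = (0.15·4.0 + 0.24·76.0 + 0.70·41.0 + 0.38·82.0 + 0.15·96.3) / (0.15 + 0.24 + 0.70 + 0.38 + 0.15)
  = 93.1450 / 1.6200 = 57.497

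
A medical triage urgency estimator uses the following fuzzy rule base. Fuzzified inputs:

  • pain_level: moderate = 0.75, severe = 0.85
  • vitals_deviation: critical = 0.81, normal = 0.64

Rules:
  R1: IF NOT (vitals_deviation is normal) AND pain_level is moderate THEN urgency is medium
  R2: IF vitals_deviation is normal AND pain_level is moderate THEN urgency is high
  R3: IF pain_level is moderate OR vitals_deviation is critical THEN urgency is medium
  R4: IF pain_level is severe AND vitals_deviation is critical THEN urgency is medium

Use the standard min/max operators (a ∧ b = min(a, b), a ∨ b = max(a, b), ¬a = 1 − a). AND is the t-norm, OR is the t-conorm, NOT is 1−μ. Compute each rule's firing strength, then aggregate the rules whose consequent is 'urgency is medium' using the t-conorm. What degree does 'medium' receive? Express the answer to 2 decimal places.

R1: ¬normal=1−0.64=0.36, moderate=0.75; AND[min(a, b)] → w = 0.36
R2: normal=0.64, moderate=0.75; AND[min(a, b)] → w = 0.64
R3: moderate=0.75, critical=0.81; OR[max(a, b)] → w = 0.81
R4: severe=0.85, critical=0.81; AND[min(a, b)] → w = 0.81
Rules with consequent 'medium': {R1, R3, R4} → strengths 0.36, 0.81, 0.81
Aggregate via t-conorm [max(a, b)]: 0.81

0.81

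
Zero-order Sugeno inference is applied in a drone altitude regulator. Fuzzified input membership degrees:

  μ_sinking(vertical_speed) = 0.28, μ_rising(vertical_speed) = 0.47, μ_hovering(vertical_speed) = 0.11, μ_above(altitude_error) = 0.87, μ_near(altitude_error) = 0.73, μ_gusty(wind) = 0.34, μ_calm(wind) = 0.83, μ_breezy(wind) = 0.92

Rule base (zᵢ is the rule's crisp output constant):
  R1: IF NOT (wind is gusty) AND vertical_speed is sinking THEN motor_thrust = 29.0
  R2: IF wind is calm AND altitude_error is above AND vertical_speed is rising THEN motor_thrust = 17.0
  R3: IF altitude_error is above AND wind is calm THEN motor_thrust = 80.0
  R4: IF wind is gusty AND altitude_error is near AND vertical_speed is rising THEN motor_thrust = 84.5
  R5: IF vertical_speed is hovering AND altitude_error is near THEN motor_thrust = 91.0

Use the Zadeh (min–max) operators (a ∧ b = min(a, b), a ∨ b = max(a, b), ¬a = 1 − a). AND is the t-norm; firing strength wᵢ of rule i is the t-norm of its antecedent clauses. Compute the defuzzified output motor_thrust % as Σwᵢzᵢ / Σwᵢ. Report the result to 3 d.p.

R1 (z=29.0): ¬gusty=1−0.34=0.66, sinking=0.28; AND[min(a, b)] → w = 0.28
R2 (z=17.0): calm=0.83, above=0.87, rising=0.47; AND[min(a, b)] → w = 0.47
R3 (z=80.0): above=0.87, calm=0.83; AND[min(a, b)] → w = 0.83
R4 (z=84.5): gusty=0.34, near=0.73, rising=0.47; AND[min(a, b)] → w = 0.34
R5 (z=91.0): hovering=0.11, near=0.73; AND[min(a, b)] → w = 0.11
Weighted average = (0.28·29.0 + 0.47·17.0 + 0.83·80.0 + 0.34·84.5 + 0.11·91.0) / (0.28 + 0.47 + 0.83 + 0.34 + 0.11)
  = 121.2500 / 2.0300 = 59.729

59.729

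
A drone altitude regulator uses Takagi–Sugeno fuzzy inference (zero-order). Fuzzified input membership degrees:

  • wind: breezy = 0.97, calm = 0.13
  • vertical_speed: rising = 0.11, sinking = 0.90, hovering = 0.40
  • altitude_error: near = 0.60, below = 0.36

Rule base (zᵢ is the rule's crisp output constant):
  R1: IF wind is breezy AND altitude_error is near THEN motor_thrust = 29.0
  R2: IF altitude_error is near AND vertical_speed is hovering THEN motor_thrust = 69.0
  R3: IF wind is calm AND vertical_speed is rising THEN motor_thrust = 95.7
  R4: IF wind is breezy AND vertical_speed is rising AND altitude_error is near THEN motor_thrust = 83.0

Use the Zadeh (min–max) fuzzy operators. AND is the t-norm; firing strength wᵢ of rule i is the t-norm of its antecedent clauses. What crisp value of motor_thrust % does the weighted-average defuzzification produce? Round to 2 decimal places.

R1 (z=29.0): breezy=0.97, near=0.60; AND[min(a, b)] → w = 0.60
R2 (z=69.0): near=0.60, hovering=0.40; AND[min(a, b)] → w = 0.40
R3 (z=95.7): calm=0.13, rising=0.11; AND[min(a, b)] → w = 0.11
R4 (z=83.0): breezy=0.97, rising=0.11, near=0.60; AND[min(a, b)] → w = 0.11
Weighted average = (0.60·29.0 + 0.40·69.0 + 0.11·95.7 + 0.11·83.0) / (0.60 + 0.40 + 0.11 + 0.11)
  = 64.6570 / 1.2200 = 53.00

53.00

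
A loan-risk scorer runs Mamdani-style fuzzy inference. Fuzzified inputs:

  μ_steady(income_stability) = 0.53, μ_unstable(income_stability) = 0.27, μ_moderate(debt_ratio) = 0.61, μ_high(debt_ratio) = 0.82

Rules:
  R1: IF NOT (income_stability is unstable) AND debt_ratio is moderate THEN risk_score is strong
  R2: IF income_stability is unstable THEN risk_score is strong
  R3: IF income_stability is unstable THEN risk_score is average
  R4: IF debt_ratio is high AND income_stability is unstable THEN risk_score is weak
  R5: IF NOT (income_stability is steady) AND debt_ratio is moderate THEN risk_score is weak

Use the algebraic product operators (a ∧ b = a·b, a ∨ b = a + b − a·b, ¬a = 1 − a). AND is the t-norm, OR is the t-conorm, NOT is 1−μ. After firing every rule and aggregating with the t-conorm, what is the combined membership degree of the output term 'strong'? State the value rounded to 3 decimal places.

0.595

R1: ¬unstable=1−0.27=0.73, moderate=0.61; AND[a·b] → w = 0.4453
R2: unstable=0.27 → w = 0.2700
R3: unstable=0.27 → w = 0.2700
R4: high=0.82, unstable=0.27; AND[a·b] → w = 0.2214
R5: ¬steady=1−0.53=0.47, moderate=0.61; AND[a·b] → w = 0.2867
Rules with consequent 'strong': {R1, R2} → strengths 0.4453, 0.2700
Aggregate via t-conorm [a + b − a·b]: 0.5951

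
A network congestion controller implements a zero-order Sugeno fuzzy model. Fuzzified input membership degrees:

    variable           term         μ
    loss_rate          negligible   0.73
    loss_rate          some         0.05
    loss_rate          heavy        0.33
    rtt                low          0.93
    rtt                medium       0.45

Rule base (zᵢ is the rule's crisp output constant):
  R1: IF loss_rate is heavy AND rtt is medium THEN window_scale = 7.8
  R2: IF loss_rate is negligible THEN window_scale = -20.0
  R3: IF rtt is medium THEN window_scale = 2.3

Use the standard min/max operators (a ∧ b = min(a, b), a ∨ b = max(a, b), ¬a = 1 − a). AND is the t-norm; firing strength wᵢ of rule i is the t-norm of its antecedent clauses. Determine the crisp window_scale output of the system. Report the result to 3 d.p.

-7.279

R1 (z=7.8): heavy=0.33, medium=0.45; AND[min(a, b)] → w = 0.33
R2 (z=-20.0): negligible=0.73 → w = 0.73
R3 (z=2.3): medium=0.45 → w = 0.45
Weighted average = (0.33·7.8 + 0.73·-20.0 + 0.45·2.3) / (0.33 + 0.73 + 0.45)
  = -10.9910 / 1.5100 = -7.279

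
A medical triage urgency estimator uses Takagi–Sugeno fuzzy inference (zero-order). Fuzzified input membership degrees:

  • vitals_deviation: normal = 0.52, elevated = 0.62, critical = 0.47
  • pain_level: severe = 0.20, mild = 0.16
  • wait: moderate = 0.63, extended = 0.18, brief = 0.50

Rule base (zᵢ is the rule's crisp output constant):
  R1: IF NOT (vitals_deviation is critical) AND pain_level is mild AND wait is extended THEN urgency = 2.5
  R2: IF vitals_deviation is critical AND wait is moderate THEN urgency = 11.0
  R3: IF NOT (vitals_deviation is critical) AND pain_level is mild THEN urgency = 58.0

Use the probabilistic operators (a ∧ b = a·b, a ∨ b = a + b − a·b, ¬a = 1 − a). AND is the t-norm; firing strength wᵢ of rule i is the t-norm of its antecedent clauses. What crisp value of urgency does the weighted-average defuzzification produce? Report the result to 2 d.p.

R1 (z=2.5): ¬critical=1−0.47=0.53, mild=0.16, extended=0.18; AND[a·b] → w = 0.0153
R2 (z=11.0): critical=0.47, moderate=0.63; AND[a·b] → w = 0.2961
R3 (z=58.0): ¬critical=1−0.47=0.53, mild=0.16; AND[a·b] → w = 0.0848
Weighted average = (0.0153·2.5 + 0.2961·11.0 + 0.0848·58.0) / (0.0153 + 0.2961 + 0.0848)
  = 8.2137 / 0.3962 = 20.73

20.73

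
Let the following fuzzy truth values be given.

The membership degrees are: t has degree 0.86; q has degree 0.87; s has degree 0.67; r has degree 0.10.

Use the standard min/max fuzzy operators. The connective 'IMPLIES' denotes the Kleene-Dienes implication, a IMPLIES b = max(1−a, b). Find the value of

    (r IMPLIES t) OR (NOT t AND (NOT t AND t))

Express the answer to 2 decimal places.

0.90

r IMPLIES t  [Kleene-Dienes: max(1−a, b)] with a=0.10, b=0.86 → 0.90
NOT t = 1 − 0.86 = 0.14
NOT t = 1 − 0.86 = 0.14
NOT t AND t = min(a, b) on (0.14, 0.86) = 0.14
NOT t AND (NOT t AND t) = min(a, b) on (0.14, 0.14) = 0.14
(r IMPLIES t) OR (NOT t AND (NOT t AND t)) = max(a, b) on (0.90, 0.14) = 0.90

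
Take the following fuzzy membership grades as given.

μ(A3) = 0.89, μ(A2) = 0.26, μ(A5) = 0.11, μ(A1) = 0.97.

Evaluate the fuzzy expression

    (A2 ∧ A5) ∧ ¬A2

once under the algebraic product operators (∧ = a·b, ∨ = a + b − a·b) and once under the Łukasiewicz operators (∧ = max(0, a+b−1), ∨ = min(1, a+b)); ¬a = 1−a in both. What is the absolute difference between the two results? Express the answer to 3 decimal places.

Under algebraic product:
  A2 ∧ A5 = a·b on (0.2600, 0.1100) = 0.0286
  ¬A2 = 1 − 0.2600 = 0.7400
  (A2 ∧ A5) ∧ ¬A2 = a·b on (0.0286, 0.7400) = 0.0212
  → value = 0.0212
Under Łukasiewicz:
  A2 ∧ A5 = max(0, a+b−1) on (0.26, 0.11) = 0.00
  ¬A2 = 1 − 0.26 = 0.74
  (A2 ∧ A5) ∧ ¬A2 = max(0, a+b−1) on (0.00, 0.74) = 0.00
  → value = 0.0000
|0.0212 − 0.0000| = 0.021

0.021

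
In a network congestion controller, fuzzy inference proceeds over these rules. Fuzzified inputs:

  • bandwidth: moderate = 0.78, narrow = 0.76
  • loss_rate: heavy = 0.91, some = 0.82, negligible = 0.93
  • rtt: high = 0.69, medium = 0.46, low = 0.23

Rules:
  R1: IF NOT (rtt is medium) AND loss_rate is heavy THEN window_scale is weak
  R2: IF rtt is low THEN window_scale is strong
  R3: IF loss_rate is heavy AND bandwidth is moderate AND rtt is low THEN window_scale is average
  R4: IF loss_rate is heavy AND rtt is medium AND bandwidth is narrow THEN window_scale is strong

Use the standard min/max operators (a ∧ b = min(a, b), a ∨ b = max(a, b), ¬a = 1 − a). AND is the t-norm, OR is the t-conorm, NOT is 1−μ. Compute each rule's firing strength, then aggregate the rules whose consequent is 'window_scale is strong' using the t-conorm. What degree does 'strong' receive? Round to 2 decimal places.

R1: ¬medium=1−0.46=0.54, heavy=0.91; AND[min(a, b)] → w = 0.54
R2: low=0.23 → w = 0.23
R3: heavy=0.91, moderate=0.78, low=0.23; AND[min(a, b)] → w = 0.23
R4: heavy=0.91, medium=0.46, narrow=0.76; AND[min(a, b)] → w = 0.46
Rules with consequent 'strong': {R2, R4} → strengths 0.23, 0.46
Aggregate via t-conorm [max(a, b)]: 0.46

0.46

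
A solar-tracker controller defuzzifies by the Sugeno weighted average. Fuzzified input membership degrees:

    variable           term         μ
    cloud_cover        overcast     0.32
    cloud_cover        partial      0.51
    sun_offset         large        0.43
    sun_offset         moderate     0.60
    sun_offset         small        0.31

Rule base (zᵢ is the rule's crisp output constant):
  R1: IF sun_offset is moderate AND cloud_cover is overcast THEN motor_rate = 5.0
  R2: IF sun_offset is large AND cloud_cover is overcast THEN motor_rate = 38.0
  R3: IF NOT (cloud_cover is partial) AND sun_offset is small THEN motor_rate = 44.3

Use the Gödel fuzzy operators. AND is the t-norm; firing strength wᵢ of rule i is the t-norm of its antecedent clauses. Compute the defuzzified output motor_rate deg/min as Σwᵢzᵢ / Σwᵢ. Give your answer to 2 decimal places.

28.94

R1 (z=5.0): moderate=0.60, overcast=0.32; AND[min(a, b)] → w = 0.32
R2 (z=38.0): large=0.43, overcast=0.32; AND[min(a, b)] → w = 0.32
R3 (z=44.3): ¬partial=1−0.51=0.49, small=0.31; AND[min(a, b)] → w = 0.31
Weighted average = (0.32·5.0 + 0.32·38.0 + 0.31·44.3) / (0.32 + 0.32 + 0.31)
  = 27.4930 / 0.9500 = 28.94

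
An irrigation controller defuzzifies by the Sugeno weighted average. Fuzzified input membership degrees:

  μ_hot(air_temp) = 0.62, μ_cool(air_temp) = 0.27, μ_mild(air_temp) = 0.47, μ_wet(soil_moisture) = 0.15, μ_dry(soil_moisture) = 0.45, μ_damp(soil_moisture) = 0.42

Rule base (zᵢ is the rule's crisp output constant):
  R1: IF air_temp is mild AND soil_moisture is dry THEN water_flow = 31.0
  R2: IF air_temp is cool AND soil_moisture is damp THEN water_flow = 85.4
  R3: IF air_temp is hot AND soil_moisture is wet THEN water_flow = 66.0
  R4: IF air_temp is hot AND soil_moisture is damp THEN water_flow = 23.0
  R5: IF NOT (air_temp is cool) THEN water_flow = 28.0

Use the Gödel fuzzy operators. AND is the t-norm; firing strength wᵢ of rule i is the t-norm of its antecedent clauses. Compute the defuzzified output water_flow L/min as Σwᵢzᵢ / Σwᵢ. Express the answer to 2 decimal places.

38.12

R1 (z=31.0): mild=0.47, dry=0.45; AND[min(a, b)] → w = 0.45
R2 (z=85.4): cool=0.27, damp=0.42; AND[min(a, b)] → w = 0.27
R3 (z=66.0): hot=0.62, wet=0.15; AND[min(a, b)] → w = 0.15
R4 (z=23.0): hot=0.62, damp=0.42; AND[min(a, b)] → w = 0.42
R5 (z=28.0): ¬cool=1−0.27=0.73 → w = 0.73
Weighted average = (0.45·31.0 + 0.27·85.4 + 0.15·66.0 + 0.42·23.0 + 0.73·28.0) / (0.45 + 0.27 + 0.15 + 0.42 + 0.73)
  = 77.0080 / 2.0200 = 38.12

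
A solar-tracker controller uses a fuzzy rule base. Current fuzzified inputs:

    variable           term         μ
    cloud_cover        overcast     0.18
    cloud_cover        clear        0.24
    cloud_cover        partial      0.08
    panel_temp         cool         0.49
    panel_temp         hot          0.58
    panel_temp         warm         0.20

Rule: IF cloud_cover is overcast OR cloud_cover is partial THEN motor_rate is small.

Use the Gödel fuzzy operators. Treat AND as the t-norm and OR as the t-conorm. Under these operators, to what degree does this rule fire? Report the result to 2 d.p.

firing strength: overcast=0.18, partial=0.08; OR[max(a, b)] → w = 0.18

0.18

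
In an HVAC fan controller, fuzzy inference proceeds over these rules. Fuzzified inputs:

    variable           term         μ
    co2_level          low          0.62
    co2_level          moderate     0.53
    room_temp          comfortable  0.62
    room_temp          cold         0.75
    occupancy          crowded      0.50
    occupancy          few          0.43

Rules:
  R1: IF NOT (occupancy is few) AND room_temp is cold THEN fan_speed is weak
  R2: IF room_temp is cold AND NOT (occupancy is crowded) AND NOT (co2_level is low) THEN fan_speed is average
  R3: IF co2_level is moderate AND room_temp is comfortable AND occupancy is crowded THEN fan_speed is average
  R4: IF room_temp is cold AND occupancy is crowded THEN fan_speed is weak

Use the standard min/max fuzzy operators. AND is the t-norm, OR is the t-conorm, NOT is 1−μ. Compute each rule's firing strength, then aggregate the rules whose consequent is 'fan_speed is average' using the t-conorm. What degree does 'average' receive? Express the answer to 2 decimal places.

0.50

R1: ¬few=1−0.43=0.57, cold=0.75; AND[min(a, b)] → w = 0.57
R2: cold=0.75, ¬crowded=1−0.50=0.50, ¬low=1−0.62=0.38; AND[min(a, b)] → w = 0.38
R3: moderate=0.53, comfortable=0.62, crowded=0.50; AND[min(a, b)] → w = 0.50
R4: cold=0.75, crowded=0.50; AND[min(a, b)] → w = 0.50
Rules with consequent 'average': {R2, R3} → strengths 0.38, 0.50
Aggregate via t-conorm [max(a, b)]: 0.50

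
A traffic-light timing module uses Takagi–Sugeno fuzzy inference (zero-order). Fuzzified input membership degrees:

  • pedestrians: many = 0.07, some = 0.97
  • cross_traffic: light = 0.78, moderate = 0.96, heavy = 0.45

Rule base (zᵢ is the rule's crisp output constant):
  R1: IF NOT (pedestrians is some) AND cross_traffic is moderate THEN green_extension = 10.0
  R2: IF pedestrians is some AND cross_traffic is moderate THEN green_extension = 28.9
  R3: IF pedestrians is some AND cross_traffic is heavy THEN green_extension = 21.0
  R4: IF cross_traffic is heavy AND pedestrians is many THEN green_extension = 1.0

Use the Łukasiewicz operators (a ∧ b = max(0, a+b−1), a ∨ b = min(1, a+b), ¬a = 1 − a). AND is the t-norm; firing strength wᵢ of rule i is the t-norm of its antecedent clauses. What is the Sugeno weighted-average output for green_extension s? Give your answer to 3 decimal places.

R1 (z=10.0): ¬some=1−0.97=0.03, moderate=0.96; AND[max(0, a+b−1)] → w = 0.00
R2 (z=28.9): some=0.97, moderate=0.96; AND[max(0, a+b−1)] → w = 0.93
R3 (z=21.0): some=0.97, heavy=0.45; AND[max(0, a+b−1)] → w = 0.42
R4 (z=1.0): heavy=0.45, many=0.07; AND[max(0, a+b−1)] → w = 0.00
Weighted average = (0.00·10.0 + 0.93·28.9 + 0.42·21.0 + 0.00·1.0) / (0.00 + 0.93 + 0.42 + 0.00)
  = 35.6970 / 1.3500 = 26.442

26.442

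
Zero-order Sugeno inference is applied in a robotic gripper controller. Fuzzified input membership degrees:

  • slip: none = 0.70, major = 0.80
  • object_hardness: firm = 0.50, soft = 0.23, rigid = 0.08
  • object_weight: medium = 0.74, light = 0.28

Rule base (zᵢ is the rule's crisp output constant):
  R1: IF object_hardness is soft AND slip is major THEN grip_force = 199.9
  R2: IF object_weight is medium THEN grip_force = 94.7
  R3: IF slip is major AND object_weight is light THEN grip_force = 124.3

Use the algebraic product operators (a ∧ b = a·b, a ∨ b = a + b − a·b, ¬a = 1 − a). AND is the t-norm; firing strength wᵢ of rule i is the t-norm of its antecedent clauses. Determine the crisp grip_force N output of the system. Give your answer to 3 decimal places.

R1 (z=199.9): soft=0.23, major=0.80; AND[a·b] → w = 0.1840
R2 (z=94.7): medium=0.74 → w = 0.7400
R3 (z=124.3): major=0.80, light=0.28; AND[a·b] → w = 0.2240
Weighted average = (0.1840·199.9 + 0.7400·94.7 + 0.2240·124.3) / (0.1840 + 0.7400 + 0.2240)
  = 134.7028 / 1.1480 = 117.337

117.337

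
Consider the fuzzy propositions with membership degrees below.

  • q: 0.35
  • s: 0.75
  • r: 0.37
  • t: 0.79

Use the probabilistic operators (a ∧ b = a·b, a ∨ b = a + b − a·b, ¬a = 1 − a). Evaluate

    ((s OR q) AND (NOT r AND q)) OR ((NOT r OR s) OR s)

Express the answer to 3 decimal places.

0.981

s OR q = a + b − a·b on (0.7500, 0.3500) = 0.8375
NOT r = 1 − 0.3700 = 0.6300
NOT r AND q = a·b on (0.6300, 0.3500) = 0.2205
(s OR q) AND (NOT r AND q) = a·b on (0.8375, 0.2205) = 0.1847
NOT r = 1 − 0.3700 = 0.6300
NOT r OR s = a + b − a·b on (0.6300, 0.7500) = 0.9075
(NOT r OR s) OR s = a + b − a·b on (0.9075, 0.7500) = 0.9769
((s OR q) AND (NOT r AND q)) OR ((NOT r OR s) OR s) = a + b − a·b on (0.1847, 0.9769) = 0.9811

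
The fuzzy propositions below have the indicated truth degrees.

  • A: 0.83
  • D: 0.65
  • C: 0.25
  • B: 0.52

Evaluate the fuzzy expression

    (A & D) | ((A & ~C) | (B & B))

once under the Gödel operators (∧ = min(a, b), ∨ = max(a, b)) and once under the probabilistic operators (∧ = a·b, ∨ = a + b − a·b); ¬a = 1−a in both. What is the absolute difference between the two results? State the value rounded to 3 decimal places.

Under Gödel:
  A & D = min(a, b) on (0.83, 0.65) = 0.65
  ~C = 1 − 0.25 = 0.75
  A & ~C = min(a, b) on (0.83, 0.75) = 0.75
  B & B = min(a, b) on (0.52, 0.52) = 0.52
  (A & ~C) | (B & B) = max(a, b) on (0.75, 0.52) = 0.75
  (A & D) | ((A & ~C) | (B & B)) = max(a, b) on (0.65, 0.75) = 0.75
  → value = 0.7500
Under probabilistic:
  A & D = a·b on (0.8300, 0.6500) = 0.5395
  ~C = 1 − 0.2500 = 0.7500
  A & ~C = a·b on (0.8300, 0.7500) = 0.6225
  B & B = a·b on (0.5200, 0.5200) = 0.2704
  (A & ~C) | (B & B) = a + b − a·b on (0.6225, 0.2704) = 0.7246
  (A & D) | ((A & ~C) | (B & B)) = a + b − a·b on (0.5395, 0.7246) = 0.8732
  → value = 0.8732
|0.7500 − 0.8732| = 0.123

0.123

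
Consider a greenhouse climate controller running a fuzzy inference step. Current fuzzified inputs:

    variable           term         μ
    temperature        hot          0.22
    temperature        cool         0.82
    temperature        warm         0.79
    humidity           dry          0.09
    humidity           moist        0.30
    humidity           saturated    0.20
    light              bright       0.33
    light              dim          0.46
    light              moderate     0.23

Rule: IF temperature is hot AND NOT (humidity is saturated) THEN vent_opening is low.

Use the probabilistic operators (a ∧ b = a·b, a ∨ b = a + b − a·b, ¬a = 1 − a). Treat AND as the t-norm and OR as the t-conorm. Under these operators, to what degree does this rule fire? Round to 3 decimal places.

firing strength: hot=0.22, ¬saturated=1−0.20=0.80; AND[a·b] → w = 0.1760

0.176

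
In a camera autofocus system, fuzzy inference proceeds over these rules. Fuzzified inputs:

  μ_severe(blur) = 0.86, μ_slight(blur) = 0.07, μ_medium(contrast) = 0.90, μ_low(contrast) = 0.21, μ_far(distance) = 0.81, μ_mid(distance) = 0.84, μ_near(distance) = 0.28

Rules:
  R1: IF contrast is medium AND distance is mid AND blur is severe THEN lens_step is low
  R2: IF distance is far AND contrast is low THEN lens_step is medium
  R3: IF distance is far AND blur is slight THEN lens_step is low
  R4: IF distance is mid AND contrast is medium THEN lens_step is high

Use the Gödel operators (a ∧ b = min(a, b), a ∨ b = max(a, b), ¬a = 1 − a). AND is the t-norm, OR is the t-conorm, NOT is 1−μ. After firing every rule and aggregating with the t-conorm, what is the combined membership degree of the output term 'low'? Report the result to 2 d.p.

R1: medium=0.90, mid=0.84, severe=0.86; AND[min(a, b)] → w = 0.84
R2: far=0.81, low=0.21; AND[min(a, b)] → w = 0.21
R3: far=0.81, slight=0.07; AND[min(a, b)] → w = 0.07
R4: mid=0.84, medium=0.90; AND[min(a, b)] → w = 0.84
Rules with consequent 'low': {R1, R3} → strengths 0.84, 0.07
Aggregate via t-conorm [max(a, b)]: 0.84

0.84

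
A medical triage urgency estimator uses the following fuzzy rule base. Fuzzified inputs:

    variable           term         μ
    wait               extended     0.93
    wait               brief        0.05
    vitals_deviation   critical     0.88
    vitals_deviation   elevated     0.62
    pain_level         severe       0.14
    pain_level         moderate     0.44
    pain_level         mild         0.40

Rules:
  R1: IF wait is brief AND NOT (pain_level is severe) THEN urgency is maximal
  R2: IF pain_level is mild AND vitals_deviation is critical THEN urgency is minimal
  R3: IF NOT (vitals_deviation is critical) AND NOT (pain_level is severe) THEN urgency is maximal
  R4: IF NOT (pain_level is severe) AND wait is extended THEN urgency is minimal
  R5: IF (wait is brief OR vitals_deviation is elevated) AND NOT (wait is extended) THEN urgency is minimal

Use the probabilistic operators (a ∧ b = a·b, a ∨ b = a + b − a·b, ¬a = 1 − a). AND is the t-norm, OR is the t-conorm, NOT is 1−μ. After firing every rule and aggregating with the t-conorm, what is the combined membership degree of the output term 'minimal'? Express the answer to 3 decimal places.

R1: brief=0.05, ¬severe=1−0.14=0.86; AND[a·b] → w = 0.0430
R2: mild=0.40, critical=0.88; AND[a·b] → w = 0.3520
R3: ¬critical=1−0.88=0.12, ¬severe=1−0.14=0.86; AND[a·b] → w = 0.1032
R4: ¬severe=1−0.14=0.86, extended=0.93; AND[a·b] → w = 0.7998
R5: (brief=0.05 OR elevated=0.62) = 0.6390; AND[a·b] with ¬extended=1−0.93=0.07 → w = 0.0447
Rules with consequent 'minimal': {R2, R4, R5} → strengths 0.3520, 0.7998, 0.0447
Aggregate via t-conorm [a + b − a·b]: 0.8761

0.876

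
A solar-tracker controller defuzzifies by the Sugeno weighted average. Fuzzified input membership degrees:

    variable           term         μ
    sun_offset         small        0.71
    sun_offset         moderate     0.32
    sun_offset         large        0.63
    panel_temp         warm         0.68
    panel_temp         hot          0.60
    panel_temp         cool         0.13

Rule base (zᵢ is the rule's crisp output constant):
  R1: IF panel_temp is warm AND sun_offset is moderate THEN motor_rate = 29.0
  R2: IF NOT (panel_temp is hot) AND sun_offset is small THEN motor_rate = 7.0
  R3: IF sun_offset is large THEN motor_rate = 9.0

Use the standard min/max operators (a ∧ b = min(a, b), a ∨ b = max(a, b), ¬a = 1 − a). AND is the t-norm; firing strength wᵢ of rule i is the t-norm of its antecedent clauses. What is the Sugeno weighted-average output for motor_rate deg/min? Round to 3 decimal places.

13.148

R1 (z=29.0): warm=0.68, moderate=0.32; AND[min(a, b)] → w = 0.32
R2 (z=7.0): ¬hot=1−0.60=0.40, small=0.71; AND[min(a, b)] → w = 0.40
R3 (z=9.0): large=0.63 → w = 0.63
Weighted average = (0.32·29.0 + 0.40·7.0 + 0.63·9.0) / (0.32 + 0.40 + 0.63)
  = 17.7500 / 1.3500 = 13.148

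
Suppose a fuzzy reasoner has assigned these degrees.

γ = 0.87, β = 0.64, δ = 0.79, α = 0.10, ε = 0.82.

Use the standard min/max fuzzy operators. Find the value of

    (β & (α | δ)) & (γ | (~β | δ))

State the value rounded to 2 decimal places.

0.64

α | δ = max(a, b) on (0.10, 0.79) = 0.79
β & (α | δ) = min(a, b) on (0.64, 0.79) = 0.64
~β = 1 − 0.64 = 0.36
~β | δ = max(a, b) on (0.36, 0.79) = 0.79
γ | (~β | δ) = max(a, b) on (0.87, 0.79) = 0.87
(β & (α | δ)) & (γ | (~β | δ)) = min(a, b) on (0.64, 0.87) = 0.64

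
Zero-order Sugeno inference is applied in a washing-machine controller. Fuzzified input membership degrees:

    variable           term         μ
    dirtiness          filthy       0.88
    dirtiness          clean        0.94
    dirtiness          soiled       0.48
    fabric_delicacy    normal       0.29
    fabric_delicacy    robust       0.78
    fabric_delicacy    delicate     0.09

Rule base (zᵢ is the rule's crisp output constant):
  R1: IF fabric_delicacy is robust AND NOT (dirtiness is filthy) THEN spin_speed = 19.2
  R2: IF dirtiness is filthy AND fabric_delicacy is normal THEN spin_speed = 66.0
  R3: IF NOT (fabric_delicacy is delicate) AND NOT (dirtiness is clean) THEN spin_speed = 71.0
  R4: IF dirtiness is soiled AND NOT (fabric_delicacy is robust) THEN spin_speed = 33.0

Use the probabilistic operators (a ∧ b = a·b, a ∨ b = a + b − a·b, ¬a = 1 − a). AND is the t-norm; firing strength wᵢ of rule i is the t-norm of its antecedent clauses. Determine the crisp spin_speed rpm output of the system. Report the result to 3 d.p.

R1 (z=19.2): robust=0.78, ¬filthy=1−0.88=0.12; AND[a·b] → w = 0.0936
R2 (z=66.0): filthy=0.88, normal=0.29; AND[a·b] → w = 0.2552
R3 (z=71.0): ¬delicate=1−0.09=0.91, ¬clean=1−0.94=0.06; AND[a·b] → w = 0.0546
R4 (z=33.0): soiled=0.48, ¬robust=1−0.78=0.22; AND[a·b] → w = 0.1056
Weighted average = (0.0936·19.2 + 0.2552·66.0 + 0.0546·71.0 + 0.1056·33.0) / (0.0936 + 0.2552 + 0.0546 + 0.1056)
  = 26.0017 / 0.5090 = 51.084

51.084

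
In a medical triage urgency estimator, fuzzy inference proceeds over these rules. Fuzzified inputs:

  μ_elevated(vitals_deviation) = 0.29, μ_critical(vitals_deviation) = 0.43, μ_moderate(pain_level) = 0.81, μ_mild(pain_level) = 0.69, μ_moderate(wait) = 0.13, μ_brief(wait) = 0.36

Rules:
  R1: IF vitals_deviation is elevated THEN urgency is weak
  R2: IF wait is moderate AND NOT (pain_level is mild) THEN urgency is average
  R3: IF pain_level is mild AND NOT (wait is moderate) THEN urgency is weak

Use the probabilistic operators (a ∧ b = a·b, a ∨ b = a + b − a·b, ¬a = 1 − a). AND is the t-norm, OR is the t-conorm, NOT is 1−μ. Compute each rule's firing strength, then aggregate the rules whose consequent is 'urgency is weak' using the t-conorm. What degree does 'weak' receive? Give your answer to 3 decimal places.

R1: elevated=0.29 → w = 0.2900
R2: moderate=0.13, ¬mild=1−0.69=0.31; AND[a·b] → w = 0.0403
R3: mild=0.69, ¬moderate=1−0.13=0.87; AND[a·b] → w = 0.6003
Rules with consequent 'weak': {R1, R3} → strengths 0.2900, 0.6003
Aggregate via t-conorm [a + b − a·b]: 0.7162

0.716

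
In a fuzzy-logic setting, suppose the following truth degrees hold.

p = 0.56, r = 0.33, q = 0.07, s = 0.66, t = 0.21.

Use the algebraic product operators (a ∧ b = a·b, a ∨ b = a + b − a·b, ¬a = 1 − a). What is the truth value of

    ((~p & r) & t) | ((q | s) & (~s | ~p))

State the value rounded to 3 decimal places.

~p = 1 − 0.5600 = 0.4400
~p & r = a·b on (0.4400, 0.3300) = 0.1452
(~p & r) & t = a·b on (0.1452, 0.2100) = 0.0305
q | s = a + b − a·b on (0.0700, 0.6600) = 0.6838
~s = 1 − 0.6600 = 0.3400
~p = 1 − 0.5600 = 0.4400
~s | ~p = a + b − a·b on (0.3400, 0.4400) = 0.6304
(q | s) & (~s | ~p) = a·b on (0.6838, 0.6304) = 0.4311
((~p & r) & t) | ((q | s) & (~s | ~p)) = a + b − a·b on (0.0305, 0.4311) = 0.4484

0.448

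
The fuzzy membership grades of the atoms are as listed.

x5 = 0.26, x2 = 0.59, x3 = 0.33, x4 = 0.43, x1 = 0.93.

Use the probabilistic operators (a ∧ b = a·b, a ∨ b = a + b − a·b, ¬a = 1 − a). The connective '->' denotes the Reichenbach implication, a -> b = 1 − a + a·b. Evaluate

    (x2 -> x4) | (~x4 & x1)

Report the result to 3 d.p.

x2 -> x4  [Reichenbach: 1 − a + a·b] with a=0.5900, b=0.4300 → 0.6637
~x4 = 1 − 0.4300 = 0.5700
~x4 & x1 = a·b on (0.5700, 0.9300) = 0.5301
(x2 -> x4) | (~x4 & x1) = a + b − a·b on (0.6637, 0.5301) = 0.8420

0.842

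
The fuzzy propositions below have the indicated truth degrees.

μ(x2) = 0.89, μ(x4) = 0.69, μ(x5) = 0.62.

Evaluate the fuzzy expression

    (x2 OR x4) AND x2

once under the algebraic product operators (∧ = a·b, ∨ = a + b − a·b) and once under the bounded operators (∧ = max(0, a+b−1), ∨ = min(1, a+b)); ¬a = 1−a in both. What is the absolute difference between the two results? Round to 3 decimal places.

Under algebraic product:
  x2 OR x4 = a + b − a·b on (0.8900, 0.6900) = 0.9659
  (x2 OR x4) AND x2 = a·b on (0.9659, 0.8900) = 0.8597
  → value = 0.8597
Under bounded:
  x2 OR x4 = min(1, a+b) on (0.89, 0.69) = 1.00
  (x2 OR x4) AND x2 = max(0, a+b−1) on (1.00, 0.89) = 0.89
  → value = 0.8900
|0.8597 − 0.8900| = 0.030

0.030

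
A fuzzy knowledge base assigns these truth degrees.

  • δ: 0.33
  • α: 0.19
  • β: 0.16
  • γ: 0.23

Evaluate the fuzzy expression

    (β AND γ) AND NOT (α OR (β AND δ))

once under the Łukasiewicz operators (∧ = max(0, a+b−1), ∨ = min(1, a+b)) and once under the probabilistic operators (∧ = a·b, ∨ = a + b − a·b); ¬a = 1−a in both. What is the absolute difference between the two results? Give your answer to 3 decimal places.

Under Łukasiewicz:
  β AND γ = max(0, a+b−1) on (0.16, 0.23) = 0.00
  β AND δ = max(0, a+b−1) on (0.16, 0.33) = 0.00
  α OR (β AND δ) = min(1, a+b) on (0.19, 0.00) = 0.19
  NOT (α OR (β AND δ)) = 1 − 0.19 = 0.81
  (β AND γ) AND NOT (α OR (β AND δ)) = max(0, a+b−1) on (0.00, 0.81) = 0.00
  → value = 0.0000
Under probabilistic:
  β AND γ = a·b on (0.1600, 0.2300) = 0.0368
  β AND δ = a·b on (0.1600, 0.3300) = 0.0528
  α OR (β AND δ) = a + b − a·b on (0.1900, 0.0528) = 0.2328
  NOT (α OR (β AND δ)) = 1 − 0.2328 = 0.7672
  (β AND γ) AND NOT (α OR (β AND δ)) = a·b on (0.0368, 0.7672) = 0.0282
  → value = 0.0282
|0.0000 − 0.0282| = 0.028

0.028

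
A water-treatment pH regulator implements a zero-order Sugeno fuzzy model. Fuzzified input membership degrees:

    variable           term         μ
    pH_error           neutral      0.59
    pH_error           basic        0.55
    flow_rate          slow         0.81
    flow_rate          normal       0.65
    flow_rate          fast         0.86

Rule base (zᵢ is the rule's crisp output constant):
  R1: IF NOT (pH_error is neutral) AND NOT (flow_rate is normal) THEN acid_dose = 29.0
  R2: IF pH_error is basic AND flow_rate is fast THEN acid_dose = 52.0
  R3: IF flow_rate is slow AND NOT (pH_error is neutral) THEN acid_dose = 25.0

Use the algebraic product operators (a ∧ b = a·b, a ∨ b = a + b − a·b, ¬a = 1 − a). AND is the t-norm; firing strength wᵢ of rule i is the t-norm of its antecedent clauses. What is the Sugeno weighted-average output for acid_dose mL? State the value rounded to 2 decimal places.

R1 (z=29.0): ¬neutral=1−0.59=0.41, ¬normal=1−0.65=0.35; AND[a·b] → w = 0.1435
R2 (z=52.0): basic=0.55, fast=0.86; AND[a·b] → w = 0.4730
R3 (z=25.0): slow=0.81, ¬neutral=1−0.59=0.41; AND[a·b] → w = 0.3321
Weighted average = (0.1435·29.0 + 0.4730·52.0 + 0.3321·25.0) / (0.1435 + 0.4730 + 0.3321)
  = 37.0600 / 0.9486 = 39.07

39.07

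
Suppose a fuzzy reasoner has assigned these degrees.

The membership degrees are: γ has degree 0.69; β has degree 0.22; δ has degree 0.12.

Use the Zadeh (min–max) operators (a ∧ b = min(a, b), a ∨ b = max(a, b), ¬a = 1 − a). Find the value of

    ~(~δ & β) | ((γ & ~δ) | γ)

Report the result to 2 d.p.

0.78

~δ = 1 − 0.12 = 0.88
~δ & β = min(a, b) on (0.88, 0.22) = 0.22
~(~δ & β) = 1 − 0.22 = 0.78
~δ = 1 − 0.12 = 0.88
γ & ~δ = min(a, b) on (0.69, 0.88) = 0.69
(γ & ~δ) | γ = max(a, b) on (0.69, 0.69) = 0.69
~(~δ & β) | ((γ & ~δ) | γ) = max(a, b) on (0.78, 0.69) = 0.78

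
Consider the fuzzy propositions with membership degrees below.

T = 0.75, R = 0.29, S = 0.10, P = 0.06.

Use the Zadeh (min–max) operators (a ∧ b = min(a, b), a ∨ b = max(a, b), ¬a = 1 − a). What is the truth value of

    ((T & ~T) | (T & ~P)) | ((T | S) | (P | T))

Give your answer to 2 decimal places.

0.75

~T = 1 − 0.75 = 0.25
T & ~T = min(a, b) on (0.75, 0.25) = 0.25
~P = 1 − 0.06 = 0.94
T & ~P = min(a, b) on (0.75, 0.94) = 0.75
(T & ~T) | (T & ~P) = max(a, b) on (0.25, 0.75) = 0.75
T | S = max(a, b) on (0.75, 0.10) = 0.75
P | T = max(a, b) on (0.06, 0.75) = 0.75
(T | S) | (P | T) = max(a, b) on (0.75, 0.75) = 0.75
((T & ~T) | (T & ~P)) | ((T | S) | (P | T)) = max(a, b) on (0.75, 0.75) = 0.75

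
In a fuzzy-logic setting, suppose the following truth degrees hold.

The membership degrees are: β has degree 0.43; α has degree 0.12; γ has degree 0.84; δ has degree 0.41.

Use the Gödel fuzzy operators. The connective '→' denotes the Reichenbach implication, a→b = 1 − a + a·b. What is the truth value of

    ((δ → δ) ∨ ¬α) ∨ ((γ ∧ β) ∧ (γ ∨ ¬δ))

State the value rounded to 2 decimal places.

δ → δ  [Reichenbach: 1 − a + a·b] with a=0.41, b=0.41 → 0.76
¬α = 1 − 0.12 = 0.88
(δ → δ) ∨ ¬α = max(a, b) on (0.76, 0.88) = 0.88
γ ∧ β = min(a, b) on (0.84, 0.43) = 0.43
¬δ = 1 − 0.41 = 0.59
γ ∨ ¬δ = max(a, b) on (0.84, 0.59) = 0.84
(γ ∧ β) ∧ (γ ∨ ¬δ) = min(a, b) on (0.43, 0.84) = 0.43
((δ → δ) ∨ ¬α) ∨ ((γ ∧ β) ∧ (γ ∨ ¬δ)) = max(a, b) on (0.88, 0.43) = 0.88

0.88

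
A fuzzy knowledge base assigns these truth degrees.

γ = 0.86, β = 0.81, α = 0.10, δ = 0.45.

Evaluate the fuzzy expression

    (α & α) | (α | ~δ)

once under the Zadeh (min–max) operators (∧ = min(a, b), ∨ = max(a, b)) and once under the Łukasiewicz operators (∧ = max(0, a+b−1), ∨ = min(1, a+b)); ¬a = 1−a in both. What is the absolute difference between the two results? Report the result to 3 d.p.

0.100

Under Zadeh (min–max):
  α & α = min(a, b) on (0.10, 0.10) = 0.10
  ~δ = 1 − 0.45 = 0.55
  α | ~δ = max(a, b) on (0.10, 0.55) = 0.55
  (α & α) | (α | ~δ) = max(a, b) on (0.10, 0.55) = 0.55
  → value = 0.5500
Under Łukasiewicz:
  α & α = max(0, a+b−1) on (0.10, 0.10) = 0.00
  ~δ = 1 − 0.45 = 0.55
  α | ~δ = min(1, a+b) on (0.10, 0.55) = 0.65
  (α & α) | (α | ~δ) = min(1, a+b) on (0.00, 0.65) = 0.65
  → value = 0.6500
|0.5500 − 0.6500| = 0.100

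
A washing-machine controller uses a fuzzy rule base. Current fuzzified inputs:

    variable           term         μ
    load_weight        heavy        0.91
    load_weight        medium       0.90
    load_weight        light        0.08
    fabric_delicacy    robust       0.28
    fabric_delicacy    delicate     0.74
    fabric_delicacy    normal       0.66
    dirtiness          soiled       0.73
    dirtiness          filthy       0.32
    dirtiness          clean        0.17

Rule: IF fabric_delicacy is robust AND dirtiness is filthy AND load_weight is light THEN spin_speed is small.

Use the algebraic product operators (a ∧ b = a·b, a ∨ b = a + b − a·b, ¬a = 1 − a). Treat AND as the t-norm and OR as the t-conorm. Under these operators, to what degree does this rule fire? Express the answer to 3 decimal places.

firing strength: robust=0.28, filthy=0.32, light=0.08; AND[a·b] → w = 0.0072

0.007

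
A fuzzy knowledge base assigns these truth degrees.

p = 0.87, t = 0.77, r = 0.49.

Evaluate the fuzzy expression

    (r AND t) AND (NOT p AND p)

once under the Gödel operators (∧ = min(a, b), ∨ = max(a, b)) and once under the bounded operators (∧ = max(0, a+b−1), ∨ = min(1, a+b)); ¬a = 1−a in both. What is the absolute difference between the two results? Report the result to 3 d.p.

Under Gödel:
  r AND t = min(a, b) on (0.49, 0.77) = 0.49
  NOT p = 1 − 0.87 = 0.13
  NOT p AND p = min(a, b) on (0.13, 0.87) = 0.13
  (r AND t) AND (NOT p AND p) = min(a, b) on (0.49, 0.13) = 0.13
  → value = 0.1300
Under bounded:
  r AND t = max(0, a+b−1) on (0.49, 0.77) = 0.26
  NOT p = 1 − 0.87 = 0.13
  NOT p AND p = max(0, a+b−1) on (0.13, 0.87) = 0.00
  (r AND t) AND (NOT p AND p) = max(0, a+b−1) on (0.26, 0.00) = 0.00
  → value = 0.0000
|0.1300 − 0.0000| = 0.130

0.130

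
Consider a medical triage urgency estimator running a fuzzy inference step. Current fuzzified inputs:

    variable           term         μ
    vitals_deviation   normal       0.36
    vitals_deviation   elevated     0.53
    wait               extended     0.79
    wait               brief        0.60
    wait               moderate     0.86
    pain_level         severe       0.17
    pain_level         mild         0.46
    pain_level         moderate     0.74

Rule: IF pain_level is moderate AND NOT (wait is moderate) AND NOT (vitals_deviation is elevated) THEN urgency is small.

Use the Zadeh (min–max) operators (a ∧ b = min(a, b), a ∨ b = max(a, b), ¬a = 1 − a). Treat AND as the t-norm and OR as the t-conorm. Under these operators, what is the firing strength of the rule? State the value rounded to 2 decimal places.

0.14

firing strength: moderate=0.74, ¬moderate=1−0.86=0.14, ¬elevated=1−0.53=0.47; AND[min(a, b)] → w = 0.14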